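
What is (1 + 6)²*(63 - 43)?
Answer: 980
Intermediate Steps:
(1 + 6)²*(63 - 43) = 7²*20 = 49*20 = 980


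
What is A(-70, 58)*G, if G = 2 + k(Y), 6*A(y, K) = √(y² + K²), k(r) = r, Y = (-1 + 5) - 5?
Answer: √2066/3 ≈ 15.151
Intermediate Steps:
Y = -1 (Y = 4 - 5 = -1)
A(y, K) = √(K² + y²)/6 (A(y, K) = √(y² + K²)/6 = √(K² + y²)/6)
G = 1 (G = 2 - 1 = 1)
A(-70, 58)*G = (√(58² + (-70)²)/6)*1 = (√(3364 + 4900)/6)*1 = (√8264/6)*1 = ((2*√2066)/6)*1 = (√2066/3)*1 = √2066/3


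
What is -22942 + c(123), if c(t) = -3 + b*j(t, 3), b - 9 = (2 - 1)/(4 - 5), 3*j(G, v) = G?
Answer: -22617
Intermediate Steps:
j(G, v) = G/3
b = 8 (b = 9 + (2 - 1)/(4 - 5) = 9 + 1/(-1) = 9 + 1*(-1) = 9 - 1 = 8)
c(t) = -3 + 8*t/3 (c(t) = -3 + 8*(t/3) = -3 + 8*t/3)
-22942 + c(123) = -22942 + (-3 + (8/3)*123) = -22942 + (-3 + 328) = -22942 + 325 = -22617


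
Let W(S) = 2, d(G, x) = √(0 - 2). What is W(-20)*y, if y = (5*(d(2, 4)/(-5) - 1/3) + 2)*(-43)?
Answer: -86/3 + 86*I*√2 ≈ -28.667 + 121.62*I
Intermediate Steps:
d(G, x) = I*√2 (d(G, x) = √(-2) = I*√2)
y = -43/3 + 43*I*√2 (y = (5*((I*√2)/(-5) - 1/3) + 2)*(-43) = (5*((I*√2)*(-⅕) - 1*⅓) + 2)*(-43) = (5*(-I*√2/5 - ⅓) + 2)*(-43) = (5*(-⅓ - I*√2/5) + 2)*(-43) = ((-5/3 - I*√2) + 2)*(-43) = (⅓ - I*√2)*(-43) = -43/3 + 43*I*√2 ≈ -14.333 + 60.811*I)
W(-20)*y = 2*(-43/3 + 43*I*√2) = -86/3 + 86*I*√2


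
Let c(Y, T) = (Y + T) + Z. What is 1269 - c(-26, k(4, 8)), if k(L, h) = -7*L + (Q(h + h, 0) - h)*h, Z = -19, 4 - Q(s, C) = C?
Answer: 1374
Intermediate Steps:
Q(s, C) = 4 - C
k(L, h) = -7*L + h*(4 - h) (k(L, h) = -7*L + ((4 - 1*0) - h)*h = -7*L + ((4 + 0) - h)*h = -7*L + (4 - h)*h = -7*L + h*(4 - h))
c(Y, T) = -19 + T + Y (c(Y, T) = (Y + T) - 19 = (T + Y) - 19 = -19 + T + Y)
1269 - c(-26, k(4, 8)) = 1269 - (-19 + (-1*8² - 7*4 + 4*8) - 26) = 1269 - (-19 + (-1*64 - 28 + 32) - 26) = 1269 - (-19 + (-64 - 28 + 32) - 26) = 1269 - (-19 - 60 - 26) = 1269 - 1*(-105) = 1269 + 105 = 1374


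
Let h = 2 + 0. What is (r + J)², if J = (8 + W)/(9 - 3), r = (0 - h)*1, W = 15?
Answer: 121/36 ≈ 3.3611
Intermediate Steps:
h = 2
r = -2 (r = (0 - 1*2)*1 = (0 - 2)*1 = -2*1 = -2)
J = 23/6 (J = (8 + 15)/(9 - 3) = 23/6 ≈ 3.8333)
(r + J)² = (-2 + 23/6)² = (11/6)² = 121/36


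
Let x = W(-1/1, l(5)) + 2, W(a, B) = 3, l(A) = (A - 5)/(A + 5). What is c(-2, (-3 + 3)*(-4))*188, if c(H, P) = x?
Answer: 940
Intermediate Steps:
l(A) = (-5 + A)/(5 + A)
x = 5 (x = 3 + 2 = 5)
c(H, P) = 5
c(-2, (-3 + 3)*(-4))*188 = 5*188 = 940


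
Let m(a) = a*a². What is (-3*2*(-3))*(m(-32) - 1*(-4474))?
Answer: -509292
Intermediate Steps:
m(a) = a³
(-3*2*(-3))*(m(-32) - 1*(-4474)) = (-3*2*(-3))*((-32)³ - 1*(-4474)) = (-6*(-3))*(-32768 + 4474) = 18*(-28294) = -509292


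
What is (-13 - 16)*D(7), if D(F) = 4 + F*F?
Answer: -1537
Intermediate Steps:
D(F) = 4 + F²
(-13 - 16)*D(7) = (-13 - 16)*(4 + 7²) = -29*(4 + 49) = -29*53 = -1537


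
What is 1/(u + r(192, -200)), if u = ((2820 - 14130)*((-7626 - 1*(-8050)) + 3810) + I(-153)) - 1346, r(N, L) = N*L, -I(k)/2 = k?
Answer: -1/47925980 ≈ -2.0866e-8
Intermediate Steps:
I(k) = -2*k
r(N, L) = L*N
u = -47887580 (u = ((2820 - 14130)*((-7626 - 1*(-8050)) + 3810) - 2*(-153)) - 1346 = (-11310*((-7626 + 8050) + 3810) + 306) - 1346 = (-11310*(424 + 3810) + 306) - 1346 = (-11310*4234 + 306) - 1346 = (-47886540 + 306) - 1346 = -47886234 - 1346 = -47887580)
1/(u + r(192, -200)) = 1/(-47887580 - 200*192) = 1/(-47887580 - 38400) = 1/(-47925980) = -1/47925980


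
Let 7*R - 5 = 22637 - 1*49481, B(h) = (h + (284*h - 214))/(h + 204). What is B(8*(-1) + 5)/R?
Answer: 7483/5394639 ≈ 0.0013871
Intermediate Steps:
B(h) = (-214 + 285*h)/(204 + h) (B(h) = (h + (-214 + 284*h))/(204 + h) = (-214 + 285*h)/(204 + h))
R = -26839/7 (R = 5/7 + (22637 - 1*49481)/7 = 5/7 + (22637 - 49481)/7 = 5/7 + (1/7)*(-26844) = 5/7 - 26844/7 = -26839/7 ≈ -3834.1)
B(8*(-1) + 5)/R = ((-214 + 285*(8*(-1) + 5))/(204 + (8*(-1) + 5)))/(-26839/7) = ((-214 + 285*(-8 + 5))/(204 + (-8 + 5)))*(-7/26839) = ((-214 + 285*(-3))/(204 - 3))*(-7/26839) = ((-214 - 855)/201)*(-7/26839) = ((1/201)*(-1069))*(-7/26839) = -1069/201*(-7/26839) = 7483/5394639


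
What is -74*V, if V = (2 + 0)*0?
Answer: 0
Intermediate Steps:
V = 0 (V = 2*0 = 0)
-74*V = -74*0 = 0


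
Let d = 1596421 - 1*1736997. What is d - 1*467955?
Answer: -608531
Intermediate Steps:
d = -140576 (d = 1596421 - 1736997 = -140576)
d - 1*467955 = -140576 - 1*467955 = -140576 - 467955 = -608531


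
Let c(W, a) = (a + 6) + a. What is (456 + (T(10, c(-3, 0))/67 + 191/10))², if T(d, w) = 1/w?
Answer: 227985240484/1010025 ≈ 2.2572e+5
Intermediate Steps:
c(W, a) = 6 + 2*a (c(W, a) = (6 + a) + a = 6 + 2*a)
(456 + (T(10, c(-3, 0))/67 + 191/10))² = (456 + (1/((6 + 2*0)*67) + 191/10))² = (456 + ((1/67)/(6 + 0) + 191*(⅒)))² = (456 + ((1/67)/6 + 191/10))² = (456 + ((⅙)*(1/67) + 191/10))² = (456 + (1/402 + 191/10))² = (456 + 19198/1005)² = (477478/1005)² = 227985240484/1010025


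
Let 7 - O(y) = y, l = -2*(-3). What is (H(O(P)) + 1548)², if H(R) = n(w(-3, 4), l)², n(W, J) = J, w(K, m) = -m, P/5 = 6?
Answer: 2509056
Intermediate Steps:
P = 30 (P = 5*6 = 30)
l = 6
O(y) = 7 - y
H(R) = 36 (H(R) = 6² = 36)
(H(O(P)) + 1548)² = (36 + 1548)² = 1584² = 2509056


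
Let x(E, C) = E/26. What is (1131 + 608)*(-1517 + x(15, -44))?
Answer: -68563553/26 ≈ -2.6371e+6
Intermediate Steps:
x(E, C) = E/26 (x(E, C) = E*(1/26) = E/26)
(1131 + 608)*(-1517 + x(15, -44)) = (1131 + 608)*(-1517 + (1/26)*15) = 1739*(-1517 + 15/26) = 1739*(-39427/26) = -68563553/26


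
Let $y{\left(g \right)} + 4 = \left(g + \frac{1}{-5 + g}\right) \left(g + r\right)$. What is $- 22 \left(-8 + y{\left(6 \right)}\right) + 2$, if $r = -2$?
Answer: $-350$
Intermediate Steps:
$y{\left(g \right)} = -4 + \left(-2 + g\right) \left(g + \frac{1}{-5 + g}\right)$ ($y{\left(g \right)} = -4 + \left(g + \frac{1}{-5 + g}\right) \left(g - 2\right) = -4 + \left(g + \frac{1}{-5 + g}\right) \left(-2 + g\right) = -4 + \left(-2 + g\right) \left(g + \frac{1}{-5 + g}\right)$)
$- 22 \left(-8 + y{\left(6 \right)}\right) + 2 = - 22 \left(-8 + \frac{18 + 6^{3} - 7 \cdot 6^{2} + 7 \cdot 6}{-5 + 6}\right) + 2 = - 22 \left(-8 + \frac{18 + 216 - 252 + 42}{1}\right) + 2 = - 22 \left(-8 + 1 \left(18 + 216 - 252 + 42\right)\right) + 2 = - 22 \left(-8 + 1 \cdot 24\right) + 2 = - 22 \left(-8 + 24\right) + 2 = \left(-22\right) 16 + 2 = -352 + 2 = -350$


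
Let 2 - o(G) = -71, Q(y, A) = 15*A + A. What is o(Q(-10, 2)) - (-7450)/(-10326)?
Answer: 373174/5163 ≈ 72.279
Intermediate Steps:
Q(y, A) = 16*A
o(G) = 73 (o(G) = 2 - 1*(-71) = 2 + 71 = 73)
o(Q(-10, 2)) - (-7450)/(-10326) = 73 - (-7450)/(-10326) = 73 - (-7450)*(-1)/10326 = 73 - 1*3725/5163 = 73 - 3725/5163 = 373174/5163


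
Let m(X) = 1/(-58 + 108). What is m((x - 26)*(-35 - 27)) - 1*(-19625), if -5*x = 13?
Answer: 981251/50 ≈ 19625.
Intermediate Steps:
x = -13/5 (x = -⅕*13 = -13/5 ≈ -2.6000)
m(X) = 1/50
m((x - 26)*(-35 - 27)) - 1*(-19625) = 1/50 - 1*(-19625) = 1/50 + 19625 = 981251/50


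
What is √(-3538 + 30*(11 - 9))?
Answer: I*√3478 ≈ 58.975*I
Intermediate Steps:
√(-3538 + 30*(11 - 9)) = √(-3538 + 30*2) = √(-3538 + 60) = √(-3478) = I*√3478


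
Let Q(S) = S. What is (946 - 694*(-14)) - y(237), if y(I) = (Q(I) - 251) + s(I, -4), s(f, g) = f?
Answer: 10439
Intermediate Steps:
y(I) = -251 + 2*I (y(I) = (I - 251) + I = (-251 + I) + I = -251 + 2*I)
(946 - 694*(-14)) - y(237) = (946 - 694*(-14)) - (-251 + 2*237) = (946 + 9716) - (-251 + 474) = 10662 - 1*223 = 10662 - 223 = 10439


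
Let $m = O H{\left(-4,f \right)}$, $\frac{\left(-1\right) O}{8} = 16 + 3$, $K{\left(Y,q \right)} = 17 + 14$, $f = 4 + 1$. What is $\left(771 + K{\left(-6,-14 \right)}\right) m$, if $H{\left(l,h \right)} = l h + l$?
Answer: $2925696$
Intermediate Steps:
$f = 5$
$H{\left(l,h \right)} = l + h l$ ($H{\left(l,h \right)} = h l + l = l + h l$)
$K{\left(Y,q \right)} = 31$
$O = -152$ ($O = - 8 \left(16 + 3\right) = \left(-8\right) 19 = -152$)
$m = 3648$ ($m = - 152 \left(- 4 \left(1 + 5\right)\right) = - 152 \left(\left(-4\right) 6\right) = \left(-152\right) \left(-24\right) = 3648$)
$\left(771 + K{\left(-6,-14 \right)}\right) m = \left(771 + 31\right) 3648 = 802 \cdot 3648 = 2925696$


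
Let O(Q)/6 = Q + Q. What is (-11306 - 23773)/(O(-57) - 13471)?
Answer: 35079/14155 ≈ 2.4782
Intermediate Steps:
O(Q) = 12*Q (O(Q) = 6*(Q + Q) = 6*(2*Q) = 12*Q)
(-11306 - 23773)/(O(-57) - 13471) = (-11306 - 23773)/(12*(-57) - 13471) = -35079/(-684 - 13471) = -35079/(-14155) = -35079*(-1/14155) = 35079/14155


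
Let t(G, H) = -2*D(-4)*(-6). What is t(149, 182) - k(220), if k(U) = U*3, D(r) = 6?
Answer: -588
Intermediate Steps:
k(U) = 3*U
t(G, H) = 72 (t(G, H) = -2*6*(-6) = -12*(-6) = 72)
t(149, 182) - k(220) = 72 - 3*220 = 72 - 1*660 = 72 - 660 = -588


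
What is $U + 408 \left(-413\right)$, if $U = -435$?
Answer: $-168939$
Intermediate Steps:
$U + 408 \left(-413\right) = -435 + 408 \left(-413\right) = -435 - 168504 = -168939$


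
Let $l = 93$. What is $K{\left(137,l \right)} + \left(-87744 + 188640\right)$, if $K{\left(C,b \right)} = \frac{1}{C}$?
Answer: $\frac{13822753}{137} \approx 1.009 \cdot 10^{5}$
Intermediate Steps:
$K{\left(137,l \right)} + \left(-87744 + 188640\right) = \frac{1}{137} + \left(-87744 + 188640\right) = \frac{1}{137} + 100896 = \frac{13822753}{137}$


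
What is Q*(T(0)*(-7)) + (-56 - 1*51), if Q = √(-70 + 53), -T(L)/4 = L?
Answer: -107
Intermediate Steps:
T(L) = -4*L
Q = I*√17 (Q = √(-17) = I*√17 ≈ 4.1231*I)
Q*(T(0)*(-7)) + (-56 - 1*51) = (I*√17)*(-4*0*(-7)) + (-56 - 1*51) = (I*√17)*(0*(-7)) + (-56 - 51) = (I*√17)*0 - 107 = 0 - 107 = -107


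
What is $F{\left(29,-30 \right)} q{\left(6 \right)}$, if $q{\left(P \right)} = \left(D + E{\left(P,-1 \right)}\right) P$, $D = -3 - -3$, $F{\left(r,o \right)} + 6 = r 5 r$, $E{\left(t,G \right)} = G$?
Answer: $-25194$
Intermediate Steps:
$F{\left(r,o \right)} = -6 + 5 r^{2}$ ($F{\left(r,o \right)} = -6 + r 5 r = -6 + 5 r r = -6 + 5 r^{2}$)
$D = 0$ ($D = -3 + 3 = 0$)
$q{\left(P \right)} = - P$ ($q{\left(P \right)} = \left(0 - 1\right) P = - P$)
$F{\left(29,-30 \right)} q{\left(6 \right)} = \left(-6 + 5 \cdot 29^{2}\right) \left(\left(-1\right) 6\right) = \left(-6 + 5 \cdot 841\right) \left(-6\right) = \left(-6 + 4205\right) \left(-6\right) = 4199 \left(-6\right) = -25194$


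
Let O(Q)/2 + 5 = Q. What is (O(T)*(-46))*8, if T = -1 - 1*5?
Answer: 8096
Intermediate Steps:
T = -6 (T = -1 - 5 = -6)
O(Q) = -10 + 2*Q
(O(T)*(-46))*8 = ((-10 + 2*(-6))*(-46))*8 = ((-10 - 12)*(-46))*8 = -22*(-46)*8 = 1012*8 = 8096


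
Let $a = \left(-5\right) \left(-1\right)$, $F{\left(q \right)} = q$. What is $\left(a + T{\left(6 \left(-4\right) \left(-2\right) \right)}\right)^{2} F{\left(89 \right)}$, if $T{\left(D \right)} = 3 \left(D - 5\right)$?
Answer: $1598084$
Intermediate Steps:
$T{\left(D \right)} = -15 + 3 D$ ($T{\left(D \right)} = 3 \left(-5 + D\right) = -15 + 3 D$)
$a = 5$
$\left(a + T{\left(6 \left(-4\right) \left(-2\right) \right)}\right)^{2} F{\left(89 \right)} = \left(5 - \left(15 - 3 \cdot 6 \left(-4\right) \left(-2\right)\right)\right)^{2} \cdot 89 = \left(5 - \left(15 - 3 \left(\left(-24\right) \left(-2\right)\right)\right)\right)^{2} \cdot 89 = \left(5 + \left(-15 + 3 \cdot 48\right)\right)^{2} \cdot 89 = \left(5 + \left(-15 + 144\right)\right)^{2} \cdot 89 = \left(5 + 129\right)^{2} \cdot 89 = 134^{2} \cdot 89 = 17956 \cdot 89 = 1598084$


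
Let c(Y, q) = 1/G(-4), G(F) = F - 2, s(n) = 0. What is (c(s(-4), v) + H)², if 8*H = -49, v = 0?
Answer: 22801/576 ≈ 39.585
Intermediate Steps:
G(F) = -2 + F
c(Y, q) = -⅙ (c(Y, q) = 1/(-2 - 4) = 1/(-6) = -⅙)
H = -49/8 (H = (⅛)*(-49) = -49/8 ≈ -6.1250)
(c(s(-4), v) + H)² = (-⅙ - 49/8)² = (-151/24)² = 22801/576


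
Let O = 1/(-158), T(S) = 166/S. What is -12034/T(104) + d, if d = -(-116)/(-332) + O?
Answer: -98876009/13114 ≈ -7539.7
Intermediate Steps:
O = -1/158 ≈ -0.0063291
d = -4665/13114 (d = -(-116)/(-332) - 1/158 = -(-116)*(-1)/332 - 1/158 = -1*29/83 - 1/158 = -29/83 - 1/158 = -4665/13114 ≈ -0.35573)
-12034/T(104) + d = -12034/(166/104) - 4665/13114 = -12034/(166*(1/104)) - 4665/13114 = -12034/83/52 - 4665/13114 = -12034*52/83 - 4665/13114 = -625768/83 - 4665/13114 = -98876009/13114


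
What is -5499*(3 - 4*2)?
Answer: 27495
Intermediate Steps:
-5499*(3 - 4*2) = -5499*(3 - 8) = -5499*(-5) = 27495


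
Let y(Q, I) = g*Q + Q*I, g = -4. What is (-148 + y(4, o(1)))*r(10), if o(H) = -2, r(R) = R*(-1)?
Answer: 1720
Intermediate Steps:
r(R) = -R
y(Q, I) = -4*Q + I*Q (y(Q, I) = -4*Q + Q*I = -4*Q + I*Q)
(-148 + y(4, o(1)))*r(10) = (-148 + 4*(-4 - 2))*(-1*10) = (-148 + 4*(-6))*(-10) = (-148 - 24)*(-10) = -172*(-10) = 1720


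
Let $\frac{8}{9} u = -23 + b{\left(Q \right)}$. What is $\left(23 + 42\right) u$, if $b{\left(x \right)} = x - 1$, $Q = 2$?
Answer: $- \frac{6435}{4} \approx -1608.8$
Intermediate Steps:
$b{\left(x \right)} = -1 + x$
$u = - \frac{99}{4}$ ($u = \frac{9 \left(-23 + \left(-1 + 2\right)\right)}{8} = \frac{9 \left(-23 + 1\right)}{8} = \frac{9}{8} \left(-22\right) = - \frac{99}{4} \approx -24.75$)
$\left(23 + 42\right) u = \left(23 + 42\right) \left(- \frac{99}{4}\right) = 65 \left(- \frac{99}{4}\right) = - \frac{6435}{4}$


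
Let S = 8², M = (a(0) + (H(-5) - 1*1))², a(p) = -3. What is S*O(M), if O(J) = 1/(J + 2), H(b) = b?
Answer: 64/83 ≈ 0.77108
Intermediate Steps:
M = 81 (M = (-3 + (-5 - 1*1))² = (-3 + (-5 - 1))² = (-3 - 6)² = (-9)² = 81)
O(J) = 1/(2 + J)
S = 64
S*O(M) = 64/(2 + 81) = 64/83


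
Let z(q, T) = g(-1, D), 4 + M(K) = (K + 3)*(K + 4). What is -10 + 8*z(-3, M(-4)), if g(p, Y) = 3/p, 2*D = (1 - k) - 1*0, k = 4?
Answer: -34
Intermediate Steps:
D = -3/2 (D = ((1 - 1*4) - 1*0)/2 = ((1 - 4) + 0)/2 = (-3 + 0)/2 = (1/2)*(-3) = -3/2 ≈ -1.5000)
M(K) = -4 + (3 + K)*(4 + K) (M(K) = -4 + (K + 3)*(K + 4) = -4 + (3 + K)*(4 + K))
z(q, T) = -3 (z(q, T) = 3/(-1) = 3*(-1) = -3)
-10 + 8*z(-3, M(-4)) = -10 + 8*(-3) = -10 - 24 = -34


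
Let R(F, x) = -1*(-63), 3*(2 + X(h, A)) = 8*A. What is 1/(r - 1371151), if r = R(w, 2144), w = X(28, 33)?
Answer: -1/1371088 ≈ -7.2935e-7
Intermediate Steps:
X(h, A) = -2 + 8*A/3 (X(h, A) = -2 + (8*A)/3 = -2 + 8*A/3)
w = 86 (w = -2 + (8/3)*33 = -2 + 88 = 86)
R(F, x) = 63
r = 63
1/(r - 1371151) = 1/(63 - 1371151) = 1/(-1371088) = -1/1371088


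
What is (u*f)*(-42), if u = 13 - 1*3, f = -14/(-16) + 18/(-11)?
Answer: 7035/22 ≈ 319.77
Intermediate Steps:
f = -67/88 (f = -14*(-1/16) + 18*(-1/11) = 7/8 - 18/11 = -67/88 ≈ -0.76136)
u = 10 (u = 13 - 3 = 10)
(u*f)*(-42) = (10*(-67/88))*(-42) = -335/44*(-42) = 7035/22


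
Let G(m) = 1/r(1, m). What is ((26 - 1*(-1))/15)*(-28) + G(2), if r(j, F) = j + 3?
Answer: -1003/20 ≈ -50.150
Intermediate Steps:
r(j, F) = 3 + j
G(m) = 1/4 (G(m) = 1/(3 + 1) = 1/4)
((26 - 1*(-1))/15)*(-28) + G(2) = ((26 - 1*(-1))/15)*(-28) + 1/4 = ((26 + 1)*(1/15))*(-28) + 1/4 = (27*(1/15))*(-28) + 1/4 = (9/5)*(-28) + 1/4 = -252/5 + 1/4 = -1003/20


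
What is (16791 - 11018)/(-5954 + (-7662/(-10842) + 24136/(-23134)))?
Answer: -120664757837/124454977643 ≈ -0.96955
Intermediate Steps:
(16791 - 11018)/(-5954 + (-7662/(-10842) + 24136/(-23134))) = 5773/(-5954 + (-7662*(-1/10842) + 24136*(-1/23134))) = 5773/(-5954 + (1277/1807 - 12068/11567)) = 5773/(-5954 - 7035817/20901569) = 5773/(-124454977643/20901569) = 5773*(-20901569/124454977643) = -120664757837/124454977643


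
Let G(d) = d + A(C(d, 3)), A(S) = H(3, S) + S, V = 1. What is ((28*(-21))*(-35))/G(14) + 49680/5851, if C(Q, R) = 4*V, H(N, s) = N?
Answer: 5783660/5851 ≈ 988.49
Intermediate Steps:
C(Q, R) = 4 (C(Q, R) = 4*1 = 4)
A(S) = 3 + S
G(d) = 7 + d (G(d) = d + (3 + 4) = d + 7 = 7 + d)
((28*(-21))*(-35))/G(14) + 49680/5851 = ((28*(-21))*(-35))/(7 + 14) + 49680/5851 = -588*(-35)/21 + 49680*(1/5851) = 20580*(1/21) + 49680/5851 = 980 + 49680/5851 = 5783660/5851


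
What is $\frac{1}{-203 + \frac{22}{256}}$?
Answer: $- \frac{128}{25973} \approx -0.0049282$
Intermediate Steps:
$\frac{1}{-203 + \frac{22}{256}} = \frac{1}{-203 + 22 \cdot \frac{1}{256}} = \frac{1}{-203 + \frac{11}{128}} = \frac{1}{- \frac{25973}{128}} = - \frac{128}{25973}$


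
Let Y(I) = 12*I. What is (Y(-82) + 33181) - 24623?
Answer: 7574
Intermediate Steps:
(Y(-82) + 33181) - 24623 = (12*(-82) + 33181) - 24623 = (-984 + 33181) - 24623 = 32197 - 24623 = 7574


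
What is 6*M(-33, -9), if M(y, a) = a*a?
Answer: 486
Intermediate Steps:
M(y, a) = a**2
6*M(-33, -9) = 6*(-9)**2 = 6*81 = 486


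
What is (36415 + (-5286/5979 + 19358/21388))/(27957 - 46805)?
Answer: -776118513349/401710100416 ≈ -1.9320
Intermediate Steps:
(36415 + (-5286/5979 + 19358/21388))/(27957 - 46805) = (36415 + (-5286*1/5979 + 19358*(1/21388)))/(-18848) = (36415 + (-1762/1993 + 9679/10694))*(-1/18848) = (36415 + 447419/21313142)*(-1/18848) = (776118513349/21313142)*(-1/18848) = -776118513349/401710100416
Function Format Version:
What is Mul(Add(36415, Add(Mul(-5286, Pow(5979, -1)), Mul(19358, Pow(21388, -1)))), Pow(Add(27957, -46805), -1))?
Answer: Rational(-776118513349, 401710100416) ≈ -1.9320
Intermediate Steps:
Mul(Add(36415, Add(Mul(-5286, Pow(5979, -1)), Mul(19358, Pow(21388, -1)))), Pow(Add(27957, -46805), -1)) = Mul(Add(36415, Add(Mul(-5286, Rational(1, 5979)), Mul(19358, Rational(1, 21388)))), Pow(-18848, -1)) = Mul(Add(36415, Add(Rational(-1762, 1993), Rational(9679, 10694))), Rational(-1, 18848)) = Mul(Add(36415, Rational(447419, 21313142)), Rational(-1, 18848)) = Mul(Rational(776118513349, 21313142), Rational(-1, 18848)) = Rational(-776118513349, 401710100416)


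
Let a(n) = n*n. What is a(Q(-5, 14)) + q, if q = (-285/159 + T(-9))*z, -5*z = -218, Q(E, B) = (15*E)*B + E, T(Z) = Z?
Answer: 294826929/265 ≈ 1.1126e+6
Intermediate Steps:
Q(E, B) = E + 15*B*E (Q(E, B) = 15*B*E + E = E + 15*B*E)
z = 218/5 (z = -⅕*(-218) = 218/5 ≈ 43.600)
a(n) = n²
q = -124696/265 (q = (-285/159 - 9)*(218/5) = (-285*1/159 - 9)*(218/5) = (-95/53 - 9)*(218/5) = -572/53*218/5 = -124696/265 ≈ -470.55)
a(Q(-5, 14)) + q = (-5*(1 + 15*14))² - 124696/265 = (-5*(1 + 210))² - 124696/265 = (-5*211)² - 124696/265 = (-1055)² - 124696/265 = 1113025 - 124696/265 = 294826929/265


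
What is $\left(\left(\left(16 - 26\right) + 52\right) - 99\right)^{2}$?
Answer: $3249$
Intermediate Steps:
$\left(\left(\left(16 - 26\right) + 52\right) - 99\right)^{2} = \left(\left(-10 + 52\right) - 99\right)^{2} = \left(42 - 99\right)^{2} = \left(-57\right)^{2} = 3249$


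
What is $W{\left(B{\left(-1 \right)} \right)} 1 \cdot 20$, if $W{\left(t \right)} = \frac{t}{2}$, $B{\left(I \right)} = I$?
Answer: $-10$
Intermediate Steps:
$W{\left(t \right)} = \frac{t}{2}$ ($W{\left(t \right)} = t \frac{1}{2} = \frac{t}{2}$)
$W{\left(B{\left(-1 \right)} \right)} 1 \cdot 20 = \frac{1}{2} \left(-1\right) 1 \cdot 20 = \left(- \frac{1}{2}\right) 1 \cdot 20 = \left(- \frac{1}{2}\right) 20 = -10$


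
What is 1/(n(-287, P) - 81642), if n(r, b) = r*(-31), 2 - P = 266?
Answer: -1/72745 ≈ -1.3747e-5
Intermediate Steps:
P = -264 (P = 2 - 1*266 = 2 - 266 = -264)
n(r, b) = -31*r
1/(n(-287, P) - 81642) = 1/(-31*(-287) - 81642) = 1/(8897 - 81642) = 1/(-72745) = -1/72745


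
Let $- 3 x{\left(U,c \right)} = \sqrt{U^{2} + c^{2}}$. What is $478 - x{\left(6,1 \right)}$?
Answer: $478 + \frac{\sqrt{37}}{3} \approx 480.03$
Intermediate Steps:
$x{\left(U,c \right)} = - \frac{\sqrt{U^{2} + c^{2}}}{3}$
$478 - x{\left(6,1 \right)} = 478 - - \frac{\sqrt{6^{2} + 1^{2}}}{3} = 478 - - \frac{\sqrt{36 + 1}}{3} = 478 - - \frac{\sqrt{37}}{3} = 478 + \frac{\sqrt{37}}{3}$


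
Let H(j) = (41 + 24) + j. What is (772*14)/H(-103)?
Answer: -5404/19 ≈ -284.42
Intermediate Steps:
H(j) = 65 + j
(772*14)/H(-103) = (772*14)/(65 - 103) = 10808/(-38) = 10808*(-1/38) = -5404/19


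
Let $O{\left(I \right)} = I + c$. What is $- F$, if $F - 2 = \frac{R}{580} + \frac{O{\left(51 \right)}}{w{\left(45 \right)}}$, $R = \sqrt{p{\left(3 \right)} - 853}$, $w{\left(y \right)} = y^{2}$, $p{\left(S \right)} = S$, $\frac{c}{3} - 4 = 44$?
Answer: $- \frac{283}{135} - \frac{i \sqrt{34}}{116} \approx -2.0963 - 0.050267 i$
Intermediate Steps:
$c = 144$ ($c = 12 + 3 \cdot 44 = 12 + 132 = 144$)
$R = 5 i \sqrt{34}$ ($R = \sqrt{3 - 853} = \sqrt{-850} = 5 i \sqrt{34} \approx 29.155 i$)
$O{\left(I \right)} = 144 + I$ ($O{\left(I \right)} = I + 144 = 144 + I$)
$F = \frac{283}{135} + \frac{i \sqrt{34}}{116}$ ($F = 2 + \left(\frac{5 i \sqrt{34}}{580} + \frac{144 + 51}{45^{2}}\right) = 2 + \left(5 i \sqrt{34} \cdot \frac{1}{580} + \frac{195}{2025}\right) = 2 + \left(\frac{i \sqrt{34}}{116} + 195 \cdot \frac{1}{2025}\right) = 2 + \left(\frac{i \sqrt{34}}{116} + \frac{13}{135}\right) = 2 + \left(\frac{13}{135} + \frac{i \sqrt{34}}{116}\right) = \frac{283}{135} + \frac{i \sqrt{34}}{116} \approx 2.0963 + 0.050267 i$)
$- F = - (\frac{283}{135} + \frac{i \sqrt{34}}{116}) = - \frac{283}{135} - \frac{i \sqrt{34}}{116}$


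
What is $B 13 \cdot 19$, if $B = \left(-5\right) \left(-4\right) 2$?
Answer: $9880$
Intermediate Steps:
$B = 40$ ($B = 20 \cdot 2 = 40$)
$B 13 \cdot 19 = 40 \cdot 13 \cdot 19 = 520 \cdot 19 = 9880$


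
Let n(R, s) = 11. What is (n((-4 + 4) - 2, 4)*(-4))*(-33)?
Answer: 1452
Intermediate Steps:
(n((-4 + 4) - 2, 4)*(-4))*(-33) = (11*(-4))*(-33) = -44*(-33) = 1452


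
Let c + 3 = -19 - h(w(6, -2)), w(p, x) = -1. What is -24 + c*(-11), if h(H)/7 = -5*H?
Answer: 603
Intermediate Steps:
h(H) = -35*H (h(H) = 7*(-5*H) = -35*H)
c = -57 (c = -3 + (-19 - (-35)*(-1)) = -3 + (-19 - 1*35) = -3 + (-19 - 35) = -3 - 54 = -57)
-24 + c*(-11) = -24 - 57*(-11) = -24 + 627 = 603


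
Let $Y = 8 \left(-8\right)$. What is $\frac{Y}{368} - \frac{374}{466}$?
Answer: $- \frac{5233}{5359} \approx -0.97649$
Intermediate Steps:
$Y = -64$
$\frac{Y}{368} - \frac{374}{466} = - \frac{64}{368} - \frac{374}{466} = \left(-64\right) \frac{1}{368} - \frac{187}{233} = - \frac{4}{23} - \frac{187}{233} = - \frac{5233}{5359}$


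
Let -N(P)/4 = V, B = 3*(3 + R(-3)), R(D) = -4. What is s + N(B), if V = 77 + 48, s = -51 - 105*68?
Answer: -7691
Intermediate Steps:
s = -7191 (s = -51 - 7140 = -7191)
B = -3 (B = 3*(3 - 4) = 3*(-1) = -3)
V = 125
N(P) = -500 (N(P) = -4*125 = -500)
s + N(B) = -7191 - 500 = -7691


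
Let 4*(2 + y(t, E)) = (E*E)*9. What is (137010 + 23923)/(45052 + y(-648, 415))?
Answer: 643732/1730225 ≈ 0.37205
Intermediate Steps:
y(t, E) = -2 + 9*E²/4 (y(t, E) = -2 + ((E*E)*9)/4 = -2 + (E²*9)/4 = -2 + (9*E²)/4 = -2 + 9*E²/4)
(137010 + 23923)/(45052 + y(-648, 415)) = (137010 + 23923)/(45052 + (-2 + (9/4)*415²)) = 160933/(45052 + (-2 + (9/4)*172225)) = 160933/(45052 + (-2 + 1550025/4)) = 160933/(45052 + 1550017/4) = 160933/(1730225/4) = 160933*(4/1730225) = 643732/1730225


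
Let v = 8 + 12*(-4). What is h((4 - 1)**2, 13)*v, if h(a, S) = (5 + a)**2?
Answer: -7840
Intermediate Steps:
v = -40 (v = 8 - 48 = -40)
h((4 - 1)**2, 13)*v = (5 + (4 - 1)**2)**2*(-40) = (5 + 3**2)**2*(-40) = (5 + 9)**2*(-40) = 14**2*(-40) = 196*(-40) = -7840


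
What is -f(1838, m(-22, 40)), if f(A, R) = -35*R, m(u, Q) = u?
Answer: -770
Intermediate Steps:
-f(1838, m(-22, 40)) = -(-35)*(-22) = -1*770 = -770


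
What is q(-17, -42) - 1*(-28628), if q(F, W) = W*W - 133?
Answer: 30259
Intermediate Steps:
q(F, W) = -133 + W² (q(F, W) = W² - 133 = -133 + W²)
q(-17, -42) - 1*(-28628) = (-133 + (-42)²) - 1*(-28628) = (-133 + 1764) + 28628 = 1631 + 28628 = 30259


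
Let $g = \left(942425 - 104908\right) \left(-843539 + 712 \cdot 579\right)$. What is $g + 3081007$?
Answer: $-361210463440$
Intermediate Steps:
$g = -361213544447$ ($g = 837517 \left(-843539 + 412248\right) = 837517 \left(-431291\right) = -361213544447$)
$g + 3081007 = -361213544447 + 3081007 = -361210463440$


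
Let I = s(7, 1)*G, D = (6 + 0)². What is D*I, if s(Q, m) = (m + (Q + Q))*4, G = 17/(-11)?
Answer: -36720/11 ≈ -3338.2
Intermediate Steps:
G = -17/11 (G = 17*(-1/11) = -17/11 ≈ -1.5455)
D = 36 (D = 6² = 36)
s(Q, m) = 4*m + 8*Q (s(Q, m) = (m + 2*Q)*4 = 4*m + 8*Q)
I = -1020/11 (I = (4*1 + 8*7)*(-17/11) = (4 + 56)*(-17/11) = 60*(-17/11) = -1020/11 ≈ -92.727)
D*I = 36*(-1020/11) = -36720/11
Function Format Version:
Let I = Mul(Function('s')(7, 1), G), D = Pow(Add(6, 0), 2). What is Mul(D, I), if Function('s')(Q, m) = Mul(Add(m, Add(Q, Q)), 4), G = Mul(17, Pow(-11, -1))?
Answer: Rational(-36720, 11) ≈ -3338.2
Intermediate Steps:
G = Rational(-17, 11) (G = Mul(17, Rational(-1, 11)) = Rational(-17, 11) ≈ -1.5455)
D = 36 (D = Pow(6, 2) = 36)
Function('s')(Q, m) = Add(Mul(4, m), Mul(8, Q)) (Function('s')(Q, m) = Mul(Add(m, Mul(2, Q)), 4) = Add(Mul(4, m), Mul(8, Q)))
I = Rational(-1020, 11) (I = Mul(Add(Mul(4, 1), Mul(8, 7)), Rational(-17, 11)) = Mul(Add(4, 56), Rational(-17, 11)) = Mul(60, Rational(-17, 11)) = Rational(-1020, 11) ≈ -92.727)
Mul(D, I) = Mul(36, Rational(-1020, 11)) = Rational(-36720, 11)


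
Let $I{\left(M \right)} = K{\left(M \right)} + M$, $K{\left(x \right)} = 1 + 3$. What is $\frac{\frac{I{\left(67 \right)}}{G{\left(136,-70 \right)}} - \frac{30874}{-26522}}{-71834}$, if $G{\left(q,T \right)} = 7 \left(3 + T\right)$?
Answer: $- \frac{3149211}{223382513053} \approx -1.4098 \cdot 10^{-5}$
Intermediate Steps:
$K{\left(x \right)} = 4$
$I{\left(M \right)} = 4 + M$
$G{\left(q,T \right)} = 21 + 7 T$
$\frac{\frac{I{\left(67 \right)}}{G{\left(136,-70 \right)}} - \frac{30874}{-26522}}{-71834} = \frac{\frac{4 + 67}{21 + 7 \left(-70\right)} - \frac{30874}{-26522}}{-71834} = \left(\frac{71}{21 - 490} - - \frac{15437}{13261}\right) \left(- \frac{1}{71834}\right) = \left(\frac{71}{-469} + \frac{15437}{13261}\right) \left(- \frac{1}{71834}\right) = \left(71 \left(- \frac{1}{469}\right) + \frac{15437}{13261}\right) \left(- \frac{1}{71834}\right) = \left(- \frac{71}{469} + \frac{15437}{13261}\right) \left(- \frac{1}{71834}\right) = \frac{6298422}{6219409} \left(- \frac{1}{71834}\right) = - \frac{3149211}{223382513053}$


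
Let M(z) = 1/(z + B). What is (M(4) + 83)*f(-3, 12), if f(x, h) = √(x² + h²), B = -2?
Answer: 501*√17/2 ≈ 1032.8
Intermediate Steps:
M(z) = 1/(-2 + z) (M(z) = 1/(z - 2) = 1/(-2 + z))
f(x, h) = √(h² + x²)
(M(4) + 83)*f(-3, 12) = (1/(-2 + 4) + 83)*√(12² + (-3)²) = (1/2 + 83)*√(144 + 9) = (½ + 83)*√153 = 167*(3*√17)/2 = 501*√17/2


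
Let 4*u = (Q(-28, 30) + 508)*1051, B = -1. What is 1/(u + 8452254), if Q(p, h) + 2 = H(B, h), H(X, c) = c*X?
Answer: 1/8577323 ≈ 1.1659e-7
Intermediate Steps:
H(X, c) = X*c
Q(p, h) = -2 - h
u = 125069 (u = (((-2 - 1*30) + 508)*1051)/4 = (((-2 - 30) + 508)*1051)/4 = ((-32 + 508)*1051)/4 = (476*1051)/4 = (¼)*500276 = 125069)
1/(u + 8452254) = 1/(125069 + 8452254) = 1/8577323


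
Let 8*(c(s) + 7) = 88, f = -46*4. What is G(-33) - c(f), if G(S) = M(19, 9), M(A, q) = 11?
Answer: 7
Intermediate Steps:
f = -184
c(s) = 4 (c(s) = -7 + (⅛)*88 = -7 + 11 = 4)
G(S) = 11
G(-33) - c(f) = 11 - 1*4 = 11 - 4 = 7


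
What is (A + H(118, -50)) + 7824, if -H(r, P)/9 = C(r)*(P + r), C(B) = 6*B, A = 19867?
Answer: -405605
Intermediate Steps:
H(r, P) = -54*r*(P + r) (H(r, P) = -9*6*r*(P + r) = -54*r*(P + r))
(A + H(118, -50)) + 7824 = (19867 - 54*118*(-50 + 118)) + 7824 = (19867 - 54*118*68) + 7824 = (19867 - 433296) + 7824 = -413429 + 7824 = -405605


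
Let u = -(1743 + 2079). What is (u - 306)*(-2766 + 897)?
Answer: 7715232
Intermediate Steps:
u = -3822 (u = -1*3822 = -3822)
(u - 306)*(-2766 + 897) = (-3822 - 306)*(-2766 + 897) = -4128*(-1869) = 7715232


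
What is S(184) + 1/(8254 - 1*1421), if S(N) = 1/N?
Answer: 7017/1257272 ≈ 0.0055811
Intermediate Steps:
S(184) + 1/(8254 - 1*1421) = 1/184 + 1/(8254 - 1*1421) = 1/184 + 1/(8254 - 1421) = 1/184 + 1/6833 = 7017/1257272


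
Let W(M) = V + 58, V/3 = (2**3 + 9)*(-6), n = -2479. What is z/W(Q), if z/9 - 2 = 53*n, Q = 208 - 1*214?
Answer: 1182465/248 ≈ 4768.0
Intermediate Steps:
V = -306 (V = 3*((2**3 + 9)*(-6)) = 3*((8 + 9)*(-6)) = 3*(17*(-6)) = 3*(-102) = -306)
Q = -6 (Q = 208 - 214 = -6)
z = -1182465 (z = 18 + 9*(53*(-2479)) = 18 + 9*(-131387) = 18 - 1182483 = -1182465)
W(M) = -248 (W(M) = -306 + 58 = -248)
z/W(Q) = -1182465/(-248) = -1182465*(-1/248) = 1182465/248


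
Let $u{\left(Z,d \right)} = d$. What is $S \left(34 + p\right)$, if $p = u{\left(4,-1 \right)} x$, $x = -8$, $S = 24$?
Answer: $1008$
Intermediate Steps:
$p = 8$ ($p = \left(-1\right) \left(-8\right) = 8$)
$S \left(34 + p\right) = 24 \left(34 + 8\right) = 24 \cdot 42 = 1008$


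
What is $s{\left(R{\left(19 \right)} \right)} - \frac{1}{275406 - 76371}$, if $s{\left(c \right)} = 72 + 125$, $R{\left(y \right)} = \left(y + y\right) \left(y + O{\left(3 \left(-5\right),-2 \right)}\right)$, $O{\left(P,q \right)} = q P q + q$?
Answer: $\frac{39209894}{199035} \approx 197.0$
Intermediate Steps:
$O{\left(P,q \right)} = q + P q^{2}$ ($O{\left(P,q \right)} = P q q + q = P q^{2} + q = q + P q^{2}$)
$R{\left(y \right)} = 2 y \left(-62 + y\right)$ ($R{\left(y \right)} = \left(y + y\right) \left(y - 2 \left(1 + 3 \left(-5\right) \left(-2\right)\right)\right) = 2 y \left(y - 2 \left(1 - -30\right)\right) = 2 y \left(y - 2 \left(1 + 30\right)\right) = 2 y \left(y - 62\right) = 2 y \left(-62 + y\right)$)
$s{\left(c \right)} = 197$
$s{\left(R{\left(19 \right)} \right)} - \frac{1}{275406 - 76371} = 197 - \frac{1}{275406 - 76371} = 197 - \frac{1}{199035} = \frac{39209894}{199035}$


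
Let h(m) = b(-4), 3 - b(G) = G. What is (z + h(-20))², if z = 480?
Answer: 237169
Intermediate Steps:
b(G) = 3 - G
h(m) = 7 (h(m) = 3 - 1*(-4) = 3 + 4 = 7)
(z + h(-20))² = (480 + 7)² = 487² = 237169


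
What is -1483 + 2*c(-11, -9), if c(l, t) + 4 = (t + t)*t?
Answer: -1167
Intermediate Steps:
c(l, t) = -4 + 2*t² (c(l, t) = -4 + (t + t)*t = -4 + (2*t)*t = -4 + 2*t²)
-1483 + 2*c(-11, -9) = -1483 + 2*(-4 + 2*(-9)²) = -1483 + 2*(-4 + 2*81) = -1483 + 2*(-4 + 162) = -1483 + 2*158 = -1483 + 316 = -1167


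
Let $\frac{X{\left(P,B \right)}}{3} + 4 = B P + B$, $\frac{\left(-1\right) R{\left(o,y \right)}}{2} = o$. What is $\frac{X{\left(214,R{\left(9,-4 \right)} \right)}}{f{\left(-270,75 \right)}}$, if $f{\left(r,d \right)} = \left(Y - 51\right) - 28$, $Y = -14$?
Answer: $\frac{3874}{31} \approx 124.97$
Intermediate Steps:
$R{\left(o,y \right)} = - 2 o$
$X{\left(P,B \right)} = -12 + 3 B + 3 B P$ ($X{\left(P,B \right)} = -12 + 3 \left(B P + B\right) = -12 + 3 \left(B + B P\right) = -12 + \left(3 B + 3 B P\right) = -12 + 3 B + 3 B P$)
$f{\left(r,d \right)} = -93$ ($f{\left(r,d \right)} = \left(-14 - 51\right) - 28 = -65 - 28 = -93$)
$\frac{X{\left(214,R{\left(9,-4 \right)} \right)}}{f{\left(-270,75 \right)}} = \frac{-12 + 3 \left(\left(-2\right) 9\right) + 3 \left(\left(-2\right) 9\right) 214}{-93} = \left(-12 + 3 \left(-18\right) + 3 \left(-18\right) 214\right) \left(- \frac{1}{93}\right) = \left(-12 - 54 - 11556\right) \left(- \frac{1}{93}\right) = \left(-11622\right) \left(- \frac{1}{93}\right) = \frac{3874}{31}$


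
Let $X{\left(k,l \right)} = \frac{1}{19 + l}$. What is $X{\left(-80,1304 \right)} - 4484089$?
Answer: $- \frac{5932449746}{1323} \approx -4.4841 \cdot 10^{6}$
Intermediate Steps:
$X{\left(-80,1304 \right)} - 4484089 = \frac{1}{19 + 1304} - 4484089 = \frac{1}{1323} - 4484089 = - \frac{5932449746}{1323}$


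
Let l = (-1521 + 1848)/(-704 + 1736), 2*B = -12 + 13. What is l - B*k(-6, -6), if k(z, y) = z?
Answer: 1141/344 ≈ 3.3169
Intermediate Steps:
B = ½ (B = (-12 + 13)/2 = (½)*1 = ½ ≈ 0.50000)
l = 109/344 (l = 327/1032 = 327*(1/1032) = 109/344 ≈ 0.31686)
l - B*k(-6, -6) = 109/344 - (-6)/2 = 109/344 - 1*(-3) = 109/344 + 3 = 1141/344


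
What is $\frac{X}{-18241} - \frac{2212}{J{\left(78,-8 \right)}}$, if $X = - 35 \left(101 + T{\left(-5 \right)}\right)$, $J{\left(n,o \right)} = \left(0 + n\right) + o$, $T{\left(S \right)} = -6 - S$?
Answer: $- \frac{2864578}{91205} \approx -31.408$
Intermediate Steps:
$J{\left(n,o \right)} = n + o$
$X = -3500$ ($X = - 35 \left(101 - 1\right) = \left(-35\right) 100 = -3500$)
$\frac{X}{-18241} - \frac{2212}{J{\left(78,-8 \right)}} = - \frac{3500}{-18241} - \frac{2212}{78 - 8} = \left(-3500\right) \left(- \frac{1}{18241}\right) - \frac{2212}{70} = \frac{3500}{18241} - \frac{158}{5} = - \frac{2864578}{91205}$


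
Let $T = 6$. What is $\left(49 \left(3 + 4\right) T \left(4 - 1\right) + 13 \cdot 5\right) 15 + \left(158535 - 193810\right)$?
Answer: $58310$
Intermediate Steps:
$\left(49 \left(3 + 4\right) T \left(4 - 1\right) + 13 \cdot 5\right) 15 + \left(158535 - 193810\right) = \left(49 \left(3 + 4\right) 6 \left(4 - 1\right) + 13 \cdot 5\right) 15 + \left(158535 - 193810\right) = \left(49 \cdot 7 \cdot 6 \cdot 3 + 65\right) 15 - 35275 = \left(49 \cdot 42 \cdot 3 + 65\right) 15 - 35275 = \left(49 \cdot 126 + 65\right) 15 - 35275 = \left(6174 + 65\right) 15 - 35275 = 6239 \cdot 15 - 35275 = 93585 - 35275 = 58310$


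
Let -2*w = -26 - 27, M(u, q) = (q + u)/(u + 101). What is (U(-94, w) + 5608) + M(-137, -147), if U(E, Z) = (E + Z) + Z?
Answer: 50174/9 ≈ 5574.9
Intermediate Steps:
M(u, q) = (q + u)/(101 + u)
w = 53/2 (w = -(-26 - 27)/2 = -½*(-53) = 53/2 ≈ 26.500)
U(E, Z) = E + 2*Z
(U(-94, w) + 5608) + M(-137, -147) = ((-94 + 2*(53/2)) + 5608) + (-147 - 137)/(101 - 137) = ((-94 + 53) + 5608) - 284/(-36) = (-41 + 5608) - 1/36*(-284) = 5567 + 71/9 = 50174/9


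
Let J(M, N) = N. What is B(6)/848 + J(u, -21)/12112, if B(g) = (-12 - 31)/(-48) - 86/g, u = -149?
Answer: -180563/10270976 ≈ -0.017580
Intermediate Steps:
B(g) = 43/48 - 86/g (B(g) = -43*(-1/48) - 86/g = 43/48 - 86/g)
B(6)/848 + J(u, -21)/12112 = (43/48 - 86/6)/848 - 21/12112 = (43/48 - 86*⅙)*(1/848) - 21*1/12112 = (43/48 - 43/3)*(1/848) - 21/12112 = -215/16*1/848 - 21/12112 = -215/13568 - 21/12112 = -180563/10270976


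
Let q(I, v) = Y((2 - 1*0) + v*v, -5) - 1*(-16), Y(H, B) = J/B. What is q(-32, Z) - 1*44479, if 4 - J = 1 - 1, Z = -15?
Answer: -222319/5 ≈ -44464.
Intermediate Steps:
J = 4 (J = 4 - (1 - 1) = 4 - 1*0 = 4 + 0 = 4)
Y(H, B) = 4/B
q(I, v) = 76/5 (q(I, v) = 4/(-5) - 1*(-16) = 4*(-1/5) + 16 = -4/5 + 16 = 76/5)
q(-32, Z) - 1*44479 = 76/5 - 1*44479 = 76/5 - 44479 = -222319/5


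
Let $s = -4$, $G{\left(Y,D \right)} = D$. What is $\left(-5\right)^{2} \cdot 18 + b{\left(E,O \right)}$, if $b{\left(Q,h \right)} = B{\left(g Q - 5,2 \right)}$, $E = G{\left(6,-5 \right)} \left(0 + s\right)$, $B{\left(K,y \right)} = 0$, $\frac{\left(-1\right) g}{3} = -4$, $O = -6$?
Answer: $450$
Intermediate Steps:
$g = 12$ ($g = \left(-3\right) \left(-4\right) = 12$)
$E = 20$ ($E = - 5 \left(0 - 4\right) = \left(-5\right) \left(-4\right) = 20$)
$b{\left(Q,h \right)} = 0$
$\left(-5\right)^{2} \cdot 18 + b{\left(E,O \right)} = \left(-5\right)^{2} \cdot 18 + 0 = 25 \cdot 18 + 0 = 450 + 0 = 450$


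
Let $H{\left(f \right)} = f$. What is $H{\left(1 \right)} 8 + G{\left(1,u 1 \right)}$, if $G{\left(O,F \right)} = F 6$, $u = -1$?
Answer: $2$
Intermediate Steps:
$G{\left(O,F \right)} = 6 F$
$H{\left(1 \right)} 8 + G{\left(1,u 1 \right)} = 1 \cdot 8 + 6 \left(\left(-1\right) 1\right) = 8 + 6 \left(-1\right) = 8 - 6 = 2$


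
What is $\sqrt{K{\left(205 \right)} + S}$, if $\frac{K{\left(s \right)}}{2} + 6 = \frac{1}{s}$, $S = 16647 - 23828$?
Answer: $\frac{i \sqrt{302285415}}{205} \approx 84.812 i$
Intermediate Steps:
$S = -7181$
$K{\left(s \right)} = -12 + \frac{2}{s}$
$\sqrt{K{\left(205 \right)} + S} = \sqrt{\left(-12 + \frac{2}{205}\right) - 7181} = \sqrt{- \frac{2458}{205} - 7181} = \sqrt{- \frac{1474563}{205}} = \frac{i \sqrt{302285415}}{205}$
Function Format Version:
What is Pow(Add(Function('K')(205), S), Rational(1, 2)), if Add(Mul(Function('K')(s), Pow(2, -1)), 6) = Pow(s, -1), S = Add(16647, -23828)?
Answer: Mul(Rational(1, 205), I, Pow(302285415, Rational(1, 2))) ≈ Mul(84.812, I)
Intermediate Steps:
S = -7181
Function('K')(s) = Add(-12, Mul(2, Pow(s, -1)))
Pow(Add(Function('K')(205), S), Rational(1, 2)) = Pow(Add(Add(-12, Mul(2, Pow(205, -1))), -7181), Rational(1, 2)) = Pow(Add(Add(-12, Mul(2, Rational(1, 205))), -7181), Rational(1, 2)) = Pow(Add(Add(-12, Rational(2, 205)), -7181), Rational(1, 2)) = Pow(Add(Rational(-2458, 205), -7181), Rational(1, 2)) = Pow(Rational(-1474563, 205), Rational(1, 2)) = Mul(Rational(1, 205), I, Pow(302285415, Rational(1, 2)))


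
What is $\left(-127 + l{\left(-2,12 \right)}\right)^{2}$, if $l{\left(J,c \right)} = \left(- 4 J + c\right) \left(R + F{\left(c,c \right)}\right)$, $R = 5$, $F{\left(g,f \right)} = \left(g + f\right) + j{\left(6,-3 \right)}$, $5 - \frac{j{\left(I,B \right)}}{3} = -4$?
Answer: $986049$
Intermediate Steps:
$j{\left(I,B \right)} = 27$ ($j{\left(I,B \right)} = 15 - -12 = 15 + 12 = 27$)
$F{\left(g,f \right)} = 27 + f + g$ ($F{\left(g,f \right)} = \left(g + f\right) + 27 = \left(f + g\right) + 27 = 27 + f + g$)
$l{\left(J,c \right)} = \left(32 + 2 c\right) \left(c - 4 J\right)$ ($l{\left(J,c \right)} = \left(- 4 J + c\right) \left(5 + \left(27 + c + c\right)\right) = \left(c - 4 J\right) \left(5 + \left(27 + 2 c\right)\right) = \left(c - 4 J\right) \left(32 + 2 c\right) = \left(32 + 2 c\right) \left(c - 4 J\right)$)
$\left(-127 + l{\left(-2,12 \right)}\right)^{2} = \left(-127 + \left(\left(-128\right) \left(-2\right) + 2 \cdot 12^{2} + 32 \cdot 12 - \left(-16\right) 12\right)\right)^{2} = \left(-127 + \left(256 + 2 \cdot 144 + 384 + 192\right)\right)^{2} = \left(-127 + \left(256 + 288 + 384 + 192\right)\right)^{2} = \left(-127 + 1120\right)^{2} = 993^{2} = 986049$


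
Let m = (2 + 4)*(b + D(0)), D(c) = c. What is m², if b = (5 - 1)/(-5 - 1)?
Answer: 16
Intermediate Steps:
b = -⅔ (b = 4/(-6) = 4*(-⅙) = -⅔ ≈ -0.66667)
m = -4 (m = (2 + 4)*(-⅔ + 0) = 6*(-⅔) = -4)
m² = (-4)² = 16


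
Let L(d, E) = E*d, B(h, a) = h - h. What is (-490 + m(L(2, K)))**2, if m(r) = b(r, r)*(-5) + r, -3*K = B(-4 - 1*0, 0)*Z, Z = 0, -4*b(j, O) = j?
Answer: 240100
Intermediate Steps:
b(j, O) = -j/4
B(h, a) = 0
K = 0 (K = -0*0 = -1/3*0 = 0)
m(r) = 9*r/4 (m(r) = -r/4*(-5) + r = 5*r/4 + r = 9*r/4)
(-490 + m(L(2, K)))**2 = (-490 + 9*(0*2)/4)**2 = (-490 + (9/4)*0)**2 = (-490 + 0)**2 = (-490)**2 = 240100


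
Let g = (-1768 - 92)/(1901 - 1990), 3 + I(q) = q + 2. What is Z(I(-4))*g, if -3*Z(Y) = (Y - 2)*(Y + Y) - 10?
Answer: -37200/89 ≈ -417.98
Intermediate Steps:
I(q) = -1 + q (I(q) = -3 + (q + 2) = -3 + (2 + q) = -1 + q)
g = 1860/89 (g = -1860/(-89) = -1860*(-1/89) = 1860/89 ≈ 20.899)
Z(Y) = 10/3 - 2*Y*(-2 + Y)/3 (Z(Y) = -((Y - 2)*(Y + Y) - 10)/3 = -((-2 + Y)*(2*Y) - 10)/3 = -(2*Y*(-2 + Y) - 10)/3 = -(-10 + 2*Y*(-2 + Y))/3 = 10/3 - 2*Y*(-2 + Y)/3)
Z(I(-4))*g = (10/3 - 2*(-1 - 4)²/3 + 4*(-1 - 4)/3)*(1860/89) = (10/3 - ⅔*(-5)² + (4/3)*(-5))*(1860/89) = (10/3 - ⅔*25 - 20/3)*(1860/89) = (10/3 - 50/3 - 20/3)*(1860/89) = -20*1860/89 = -37200/89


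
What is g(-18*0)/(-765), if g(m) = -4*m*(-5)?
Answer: 0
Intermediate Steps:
g(m) = 20*m
g(-18*0)/(-765) = (20*(-18*0))/(-765) = (20*0)*(-1/765) = 0*(-1/765) = 0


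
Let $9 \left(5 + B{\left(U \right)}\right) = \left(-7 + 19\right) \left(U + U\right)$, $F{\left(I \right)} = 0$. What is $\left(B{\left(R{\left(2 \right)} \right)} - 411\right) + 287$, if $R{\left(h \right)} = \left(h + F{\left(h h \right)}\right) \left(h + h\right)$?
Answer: $- \frac{323}{3} \approx -107.67$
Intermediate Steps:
$R{\left(h \right)} = 2 h^{2}$ ($R{\left(h \right)} = \left(h + 0\right) \left(h + h\right) = h 2 h = 2 h^{2}$)
$B{\left(U \right)} = -5 + \frac{8 U}{3}$ ($B{\left(U \right)} = -5 + \frac{\left(-7 + 19\right) \left(U + U\right)}{9} = -5 + \frac{12 \cdot 2 U}{9} = -5 + \frac{24 U}{9} = -5 + \frac{8 U}{3}$)
$\left(B{\left(R{\left(2 \right)} \right)} - 411\right) + 287 = \left(\left(-5 + \frac{8 \cdot 2 \cdot 2^{2}}{3}\right) - 411\right) + 287 = \left(\left(-5 + \frac{8 \cdot 2 \cdot 4}{3}\right) - 411\right) + 287 = \left(\left(-5 + \frac{8}{3} \cdot 8\right) - 411\right) + 287 = \left(\left(-5 + \frac{64}{3}\right) - 411\right) + 287 = \left(\frac{49}{3} - 411\right) + 287 = - \frac{1184}{3} + 287 = - \frac{323}{3}$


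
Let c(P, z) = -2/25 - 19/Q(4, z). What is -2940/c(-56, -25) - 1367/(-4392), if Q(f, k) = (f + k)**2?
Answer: 142361947019/5959944 ≈ 23886.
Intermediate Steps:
c(P, z) = -2/25 - 19/(4 + z)**2
-2940/c(-56, -25) - 1367/(-4392) = -2940/(-2/25 - 19/(4 - 25)**2) - 1367/(-4392) = -2940/(-2/25 - 19/(-21)**2) - 1367*(-1/4392) = -2940/(-2/25 - 19*1/441) + 1367/4392 = -2940/(-2/25 - 19/441) + 1367/4392 = -2940/(-1357/11025) + 1367/4392 = -2940*(-11025/1357) + 1367/4392 = 32413500/1357 + 1367/4392 = 142361947019/5959944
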